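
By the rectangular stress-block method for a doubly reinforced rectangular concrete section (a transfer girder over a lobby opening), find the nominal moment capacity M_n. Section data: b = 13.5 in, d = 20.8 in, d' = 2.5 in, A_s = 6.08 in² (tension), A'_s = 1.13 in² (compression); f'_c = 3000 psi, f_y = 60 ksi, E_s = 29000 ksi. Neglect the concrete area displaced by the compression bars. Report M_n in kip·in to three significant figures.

M_n ≈ 6140 kip·in

Assume both steels yield.
a = (A_s − A'_s) f_y/(0.85 f'_c b) = (6.08 − 1.13) × 60/(0.85 × 3 × 13.5) = 8.627 in.
c = a/β₁ = 8.627/0.85 = 10.149 in; ε'_s = 0.003(c − d')/c = 0.0023 ≥ ε_y = 0.0021, so the compression steel yields.
M_n = (A_s − A'_s) f_y (d − a/2) + A'_s f_y (d − d') = 297 × (20.8 − 4.3135) + 67.8 × (20.8 − 2.5) = 4896.5 + 1240.7 = 6137.2 kip·in.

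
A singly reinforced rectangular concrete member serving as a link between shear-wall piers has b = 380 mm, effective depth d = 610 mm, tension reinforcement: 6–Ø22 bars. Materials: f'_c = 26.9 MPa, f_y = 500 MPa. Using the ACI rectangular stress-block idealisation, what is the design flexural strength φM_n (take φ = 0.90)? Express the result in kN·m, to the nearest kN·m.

φM_n ≈ 559 kN·m

A_s = 6 × 380 = 2280 mm².
T = A_s f_y = 2280 × 500 = 1140000 N = 1140 kN.
From C = T: a = T/(0.85 f'_c b) = 1140000/(0.85 × 26.9 × 380) = 131.20 mm.
M_n = T(d − a/2) = 1140 kN × (610 − 65.6) mm = 620.62 kN·m.
φM_n = 0.90 × 620.62 = 558.56 kN·m.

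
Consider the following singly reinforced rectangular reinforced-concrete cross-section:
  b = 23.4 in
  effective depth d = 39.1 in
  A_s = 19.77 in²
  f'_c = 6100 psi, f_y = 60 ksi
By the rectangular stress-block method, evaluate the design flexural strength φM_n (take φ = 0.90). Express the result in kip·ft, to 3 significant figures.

φM_n ≈ 3040 kip·ft

T = A_s f_y = 19.77 × 60 = 1186.2 kips.
a = T/(0.85 f'_c b) = 1186.2/(0.85 × 6.1 × 23.4) = 9.777 in.
M_n = T(d − a/2) = 1186.2 × (39.1 − 4.8885) = 40581.7 kip·in = 40581.7/12 = 3381.81 kip·ft.
φM_n = 0.90 × 3381.81 = 3043.63 kip·ft.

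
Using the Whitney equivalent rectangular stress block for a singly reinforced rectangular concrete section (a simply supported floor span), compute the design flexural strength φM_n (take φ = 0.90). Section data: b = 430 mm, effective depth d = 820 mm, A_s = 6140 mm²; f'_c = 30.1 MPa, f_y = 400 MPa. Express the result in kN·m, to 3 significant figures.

φM_n ≈ 1570 kN·m

T = A_s f_y = 6140 × 400 = 2456000 N = 2456 kN.
From C = T: a = T/(0.85 f'_c b) = 2456000/(0.85 × 30.1 × 430) = 223.24 mm.
M_n = T(d − a/2) = 2456 kN × (820 − 111.62) mm = 1739.78 kN·m.
φM_n = 0.90 × 1739.78 = 1565.80 kN·m.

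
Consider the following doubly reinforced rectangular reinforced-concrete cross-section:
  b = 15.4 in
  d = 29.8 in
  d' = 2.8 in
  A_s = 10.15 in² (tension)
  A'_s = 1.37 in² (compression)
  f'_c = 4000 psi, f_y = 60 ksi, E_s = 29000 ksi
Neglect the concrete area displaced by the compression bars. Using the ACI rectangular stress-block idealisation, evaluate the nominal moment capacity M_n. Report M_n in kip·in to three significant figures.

M_n ≈ 15300 kip·in

Assume both steels yield.
a = (A_s − A'_s) f_y/(0.85 f'_c b) = (10.15 − 1.37) × 60/(0.85 × 4 × 15.4) = 10.061 in.
c = a/β₁ = 10.061/0.85 = 11.836 in; ε'_s = 0.003(c − d')/c = 0.0023 ≥ ε_y = 0.0021, so the compression steel yields.
M_n = (A_s − A'_s) f_y (d − a/2) + A'_s f_y (d − d') = 526.8 × (29.8 − 5.0305) + 82.2 × (29.8 − 2.8) = 13048.6 + 2219.4 = 15268.0 kip·in.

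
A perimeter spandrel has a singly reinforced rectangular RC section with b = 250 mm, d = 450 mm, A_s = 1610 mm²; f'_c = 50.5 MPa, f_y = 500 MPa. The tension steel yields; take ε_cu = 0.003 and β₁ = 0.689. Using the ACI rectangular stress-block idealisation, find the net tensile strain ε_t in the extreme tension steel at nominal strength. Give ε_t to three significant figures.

ε_t ≈ 0.00940

a = A_s f_y/(0.85 f'_c b) = 75.01 mm.
β₁ = 0.689, so c = a/β₁ = 75.01/0.689 = 108.87 mm.
From the linear strain diagram with ε_cu = 0.003: ε_t = 0.003 (d − c)/c = 0.003 × (450 − 108.87)/108.87 = 0.00940.
Since ε_t ≥ 0.005, the section is tension-controlled.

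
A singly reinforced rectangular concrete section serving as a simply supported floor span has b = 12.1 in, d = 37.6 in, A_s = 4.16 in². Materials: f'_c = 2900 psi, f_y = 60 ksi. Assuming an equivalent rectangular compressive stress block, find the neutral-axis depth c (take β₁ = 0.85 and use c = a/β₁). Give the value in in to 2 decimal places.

T = A_s f_y = 4.16 × 60 = 249.6 kips.
a = T/(0.85 f'_c b) = 249.6/(0.85 × 2.9 × 12.1) = 8.3684 in.
With β₁ = 0.85, c = a/β₁ = 8.3684/0.85 = 9.85 in.

c ≈ 9.85 in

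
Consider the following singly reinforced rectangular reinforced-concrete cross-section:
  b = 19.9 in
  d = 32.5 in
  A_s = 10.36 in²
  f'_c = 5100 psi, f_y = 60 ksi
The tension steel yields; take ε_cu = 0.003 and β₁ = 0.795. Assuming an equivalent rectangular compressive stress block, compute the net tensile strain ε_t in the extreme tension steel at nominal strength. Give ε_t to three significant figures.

ε_t ≈ 0.00776

a = A_s f_y/(0.85 f'_c b) = 7.206 in.
β₁ = 0.795, so c = a/β₁ = 7.206/0.795 = 9.064 in.
From the linear strain diagram with ε_cu = 0.003: ε_t = 0.003 (d − c)/c = 0.003 × (32.5 − 9.064)/9.064 = 0.00776.
Since ε_t ≥ 0.005, the section is tension-controlled.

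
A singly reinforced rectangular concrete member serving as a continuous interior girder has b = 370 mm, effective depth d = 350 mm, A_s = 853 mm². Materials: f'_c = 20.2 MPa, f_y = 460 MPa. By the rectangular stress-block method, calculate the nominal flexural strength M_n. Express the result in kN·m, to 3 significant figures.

M_n ≈ 125 kN·m

T = A_s f_y = 853 × 460 = 392380 N = 392.38 kN.
From C = T: a = T/(0.85 f'_c b) = 392380/(0.85 × 20.2 × 370) = 61.76 mm.
M_n = T(d − a/2) = 392.38 kN × (350 − 30.88) mm = 125.22 kN·m.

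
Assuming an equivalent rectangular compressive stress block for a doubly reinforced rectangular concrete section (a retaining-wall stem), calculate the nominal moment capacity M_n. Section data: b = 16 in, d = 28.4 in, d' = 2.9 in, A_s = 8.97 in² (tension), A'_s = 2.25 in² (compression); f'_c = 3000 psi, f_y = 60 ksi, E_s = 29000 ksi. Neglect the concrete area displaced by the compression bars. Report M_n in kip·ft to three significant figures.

Assume both steels yield.
a = (A_s − A'_s) f_y/(0.85 f'_c b) = (8.97 − 2.25) × 60/(0.85 × 3 × 16) = 9.882 in.
c = a/β₁ = 9.882/0.85 = 11.626 in; ε'_s = 0.003(c − d')/c = 0.0023 ≥ ε_y = 0.0021, so the compression steel yields.
M_n = (A_s − A'_s) f_y (d − a/2) + A'_s f_y (d − d') = 403.2 × (28.4 − 4.941) + 135 × (28.4 − 2.9) = 9458.7 + 3442.5 = 12901.2 kip·in = 12901.2/12 = 1075.10 kip·ft.

M_n ≈ 1080 kip·ft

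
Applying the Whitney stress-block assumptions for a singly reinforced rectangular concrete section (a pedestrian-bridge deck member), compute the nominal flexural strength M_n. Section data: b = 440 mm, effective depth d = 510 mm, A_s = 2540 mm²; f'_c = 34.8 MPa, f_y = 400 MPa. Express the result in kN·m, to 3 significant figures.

M_n ≈ 479 kN·m

T = A_s f_y = 2540 × 400 = 1016000 N = 1016 kN.
From C = T: a = T/(0.85 f'_c b) = 1016000/(0.85 × 34.8 × 440) = 78.06 mm.
M_n = T(d − a/2) = 1016 kN × (510 − 39.03) mm = 478.51 kN·m.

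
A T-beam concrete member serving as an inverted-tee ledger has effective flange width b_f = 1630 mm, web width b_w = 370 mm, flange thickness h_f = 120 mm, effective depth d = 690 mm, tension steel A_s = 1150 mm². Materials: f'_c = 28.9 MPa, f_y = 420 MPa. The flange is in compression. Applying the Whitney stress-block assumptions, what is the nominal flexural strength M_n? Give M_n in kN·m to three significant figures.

Tension: T = A_s f_y = 1150 × 420 = 483000 N.
Try a within the flange: a = T/(0.85 f'_c b_f) = 483000/(0.85 × 28.9 × 1630) = 12.06 mm.
Since a = 12.06 ≤ h_f = 120 mm, the stress block lies entirely in the flange; analyse as a rectangular beam of width b_f.
M_n = T(d − a/2) = 483000 × (690 − 6.03) = 330.36 × 10⁶ N·mm.
M_n = 330.36 kN·m.

M_n ≈ 330 kN·m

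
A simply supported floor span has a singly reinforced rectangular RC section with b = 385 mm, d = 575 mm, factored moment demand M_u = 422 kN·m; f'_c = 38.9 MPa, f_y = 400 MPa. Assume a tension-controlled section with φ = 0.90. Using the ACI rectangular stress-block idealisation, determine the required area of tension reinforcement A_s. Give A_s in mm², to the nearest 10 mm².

A_s ≈ 2170 mm²

M_n = M_u/φ = 422/0.90 = 468.889 kN·m.
With M_n = 0.85 f'_c a b (d − a/2), solve the quadratic for a:
a = d − √(d² − 2M_n/(0.85 f'_c b)) = 575 − √(575² − 2 × 468.889×10⁶/(0.85 × 38.9 × 385)) = 68.09 mm.
A_s = 0.85 f'_c a b / f_y = 0.85 × 38.9 × 68.09 × 385 / 400 = 2167.0 mm².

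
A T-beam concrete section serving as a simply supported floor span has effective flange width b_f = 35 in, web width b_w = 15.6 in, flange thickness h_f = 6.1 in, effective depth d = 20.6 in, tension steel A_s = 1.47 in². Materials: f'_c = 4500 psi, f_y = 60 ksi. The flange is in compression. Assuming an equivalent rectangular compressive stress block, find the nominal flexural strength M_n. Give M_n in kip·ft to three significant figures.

Tension: T = A_s f_y = 1.47 × 60 = 88.2 kips.
Try a within the flange: a = T/(0.85 f'_c b_f) = 88.2/(0.85 × 4.5 × 35) = 0.659 in.
Since a = 0.659 ≤ h_f = 6.1 in, the stress block lies entirely in the flange; analyse as a rectangular beam of width b_f.
M_n = T(d − a/2) = 88.2 × (20.6 − 0.3295) = 1787.9 kip·in.
M_n = 1787.9/12 = 148.99 kip·ft.

M_n ≈ 149 kip·ft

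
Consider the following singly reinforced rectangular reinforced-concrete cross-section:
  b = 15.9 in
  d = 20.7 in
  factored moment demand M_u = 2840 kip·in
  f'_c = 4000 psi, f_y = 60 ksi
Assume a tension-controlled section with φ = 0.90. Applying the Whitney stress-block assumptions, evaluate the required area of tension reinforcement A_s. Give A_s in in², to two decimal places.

A_s ≈ 2.74 in²

M_n = M_u/φ = 2840/0.90 = 3155.56 kip·in.
From M_n = 0.85 f'_c a b (d − a/2):
a = d − √(d² − 2M_n/(0.85 f'_c b)) = 20.7 − √(20.7² − 2 × 3155.56/(0.85 × 4 × 15.9)) = 3.044 in.
A_s = 0.85 f'_c a b / f_y = 0.85 × 4 × 3.044 × 15.9 / 60 = 2.743 in².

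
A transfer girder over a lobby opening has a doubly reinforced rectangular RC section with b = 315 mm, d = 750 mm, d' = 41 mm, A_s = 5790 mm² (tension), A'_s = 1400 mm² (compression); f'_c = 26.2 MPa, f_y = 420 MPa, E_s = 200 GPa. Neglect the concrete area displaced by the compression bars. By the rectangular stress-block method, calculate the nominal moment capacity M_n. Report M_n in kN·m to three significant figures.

M_n ≈ 1560 kN·m

Assume both tension and compression steel yield.
Net tension couple steel: A_s − A'_s = 4390 mm².
a = (A_s − A'_s) f_y / (0.85 f'_c b) = 1843800/(0.85 × 26.2 × 315) = 262.83 mm.
c = a/β₁ = 262.83/0.85 = 309.21 mm; ε'_s = 0.003(c − d')/c = 0.0026 ≥ f_y/E_s = 0.0021, so compression steel does yield.
M_n = (A_s − A'_s) f_y (d − a/2) + A'_s f_y (d − d') = [1843800 × (750 − 131.415) + 588000 × (750 − 41)] × 10⁻⁶ = 1140.55 + 416.89 = 1557.44 kN·m.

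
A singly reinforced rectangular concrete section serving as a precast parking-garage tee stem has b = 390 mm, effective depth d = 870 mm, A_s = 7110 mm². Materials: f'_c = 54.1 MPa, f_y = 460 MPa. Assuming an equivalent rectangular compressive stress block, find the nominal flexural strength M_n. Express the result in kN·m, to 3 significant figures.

T = A_s f_y = 7110 × 460 = 3270600 N = 3270.6 kN.
From C = T: a = T/(0.85 f'_c b) = 3270600/(0.85 × 54.1 × 390) = 182.37 mm.
M_n = T(d − a/2) = 3270.6 kN × (870 − 91.185) mm = 2547.19 kN·m.

M_n ≈ 2550 kN·m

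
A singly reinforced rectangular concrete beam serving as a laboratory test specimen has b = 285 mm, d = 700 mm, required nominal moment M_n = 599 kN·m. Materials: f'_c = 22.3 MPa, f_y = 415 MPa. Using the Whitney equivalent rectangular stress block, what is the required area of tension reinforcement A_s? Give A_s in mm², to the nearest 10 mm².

A_s ≈ 2370 mm²

With M_n = 0.85 f'_c a b (d − a/2), solve the quadratic for a:
a = d − √(d² − 2M_n/(0.85 f'_c b)) = 700 − √(700² − 2 × 599×10⁶/(0.85 × 22.3 × 285)) = 182.08 mm.
A_s = 0.85 f'_c a b / f_y = 0.85 × 22.3 × 182.08 × 285 / 415 = 2370.2 mm².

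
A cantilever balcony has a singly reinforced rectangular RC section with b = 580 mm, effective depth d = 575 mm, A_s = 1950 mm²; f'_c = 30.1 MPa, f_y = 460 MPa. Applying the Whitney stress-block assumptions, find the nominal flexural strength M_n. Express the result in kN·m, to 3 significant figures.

T = A_s f_y = 1950 × 460 = 897000 N = 897 kN.
From C = T: a = T/(0.85 f'_c b) = 897000/(0.85 × 30.1 × 580) = 60.45 mm.
M_n = T(d − a/2) = 897 kN × (575 − 30.225) mm = 488.66 kN·m.

M_n ≈ 489 kN·m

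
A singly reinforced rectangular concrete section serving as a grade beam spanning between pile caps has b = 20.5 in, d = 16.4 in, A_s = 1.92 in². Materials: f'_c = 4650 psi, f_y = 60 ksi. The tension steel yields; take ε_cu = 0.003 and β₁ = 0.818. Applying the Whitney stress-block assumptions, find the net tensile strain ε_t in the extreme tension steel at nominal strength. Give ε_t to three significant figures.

a = A_s f_y/(0.85 f'_c b) = 1.422 in.
β₁ = 0.818, so c = a/β₁ = 1.422/0.818 = 1.738 in.
From the linear strain diagram with ε_cu = 0.003: ε_t = 0.003 (d − c)/c = 0.003 × (16.4 − 1.738)/1.738 = 0.0253.
Since ε_t ≥ 0.005, the section is tension-controlled.

ε_t ≈ 0.0253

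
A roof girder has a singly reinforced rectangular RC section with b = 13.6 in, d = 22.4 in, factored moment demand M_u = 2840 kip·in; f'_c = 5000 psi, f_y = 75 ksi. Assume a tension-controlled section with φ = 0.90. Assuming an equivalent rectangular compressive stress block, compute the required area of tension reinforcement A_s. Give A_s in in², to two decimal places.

M_n = M_u/φ = 2840/0.90 = 3155.56 kip·in.
From M_n = 0.85 f'_c a b (d − a/2):
a = d − √(d² − 2M_n/(0.85 f'_c b)) = 22.4 − √(22.4² − 2 × 3155.56/(0.85 × 5 × 13.6)) = 2.587 in.
A_s = 0.85 f'_c a b / f_y = 0.85 × 5 × 2.587 × 13.6 / 75 = 1.994 in².

A_s ≈ 1.99 in²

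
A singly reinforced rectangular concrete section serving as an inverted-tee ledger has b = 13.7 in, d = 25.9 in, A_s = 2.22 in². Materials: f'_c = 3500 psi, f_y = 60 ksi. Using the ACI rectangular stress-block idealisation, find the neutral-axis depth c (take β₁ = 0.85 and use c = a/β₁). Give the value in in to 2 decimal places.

c ≈ 3.84 in

T = A_s f_y = 2.22 × 60 = 133.2 kips.
a = T/(0.85 f'_c b) = 133.2/(0.85 × 3.5 × 13.7) = 3.2681 in.
With β₁ = 0.85, c = a/β₁ = 3.2681/0.85 = 3.84 in.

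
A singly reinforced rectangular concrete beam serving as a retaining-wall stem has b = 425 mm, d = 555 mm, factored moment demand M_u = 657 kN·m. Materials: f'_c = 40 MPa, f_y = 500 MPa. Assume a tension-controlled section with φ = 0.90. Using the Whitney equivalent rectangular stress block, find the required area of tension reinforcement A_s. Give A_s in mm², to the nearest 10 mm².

A_s ≈ 2890 mm²

M_n = M_u/φ = 657/0.90 = 730 kN·m.
With M_n = 0.85 f'_c a b (d − a/2), solve the quadratic for a:
a = d − √(d² − 2M_n/(0.85 f'_c b)) = 555 − √(555² − 2 × 730×10⁶/(0.85 × 40 × 425)) = 100.04 mm.
A_s = 0.85 f'_c a b / f_y = 0.85 × 40 × 100.04 × 425 / 500 = 2891.2 mm².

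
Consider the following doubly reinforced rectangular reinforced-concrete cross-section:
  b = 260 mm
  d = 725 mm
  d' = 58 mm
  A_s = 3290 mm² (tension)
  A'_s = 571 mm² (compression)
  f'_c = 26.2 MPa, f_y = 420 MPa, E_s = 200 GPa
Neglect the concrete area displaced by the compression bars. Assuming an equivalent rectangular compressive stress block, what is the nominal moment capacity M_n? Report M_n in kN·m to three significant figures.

Assume both tension and compression steel yield.
Net tension couple steel: A_s − A'_s = 2719 mm².
a = (A_s − A'_s) f_y / (0.85 f'_c b) = 1141980/(0.85 × 26.2 × 260) = 197.23 mm.
c = a/β₁ = 197.23/0.85 = 232.04 mm; ε'_s = 0.003(c − d')/c = 0.0023 ≥ f_y/E_s = 0.0021, so compression steel does yield.
M_n = (A_s − A'_s) f_y (d − a/2) + A'_s f_y (d − d') = [1141980 × (725 − 98.615) + 239820 × (725 − 58)] × 10⁻⁶ = 715.32 + 159.96 = 875.28 kN·m.

M_n ≈ 875 kN·m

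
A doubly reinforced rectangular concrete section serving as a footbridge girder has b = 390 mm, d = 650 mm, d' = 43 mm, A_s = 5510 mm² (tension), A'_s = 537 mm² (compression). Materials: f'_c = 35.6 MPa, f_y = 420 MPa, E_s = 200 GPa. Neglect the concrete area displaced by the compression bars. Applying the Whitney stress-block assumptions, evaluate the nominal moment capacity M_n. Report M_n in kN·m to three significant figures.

M_n ≈ 1310 kN·m

Assume both tension and compression steel yield.
Net tension couple steel: A_s − A'_s = 4973 mm².
a = (A_s − A'_s) f_y / (0.85 f'_c b) = 2088660/(0.85 × 35.6 × 390) = 176.98 mm.
c = a/β₁ = 176.98/0.796 = 222.34 mm; ε'_s = 0.003(c − d')/c = 0.0024 ≥ f_y/E_s = 0.0021, so compression steel does yield.
M_n = (A_s − A'_s) f_y (d − a/2) + A'_s f_y (d − d') = [2088660 × (650 − 88.49) + 225540 × (650 − 43)] × 10⁻⁶ = 1172.80 + 136.90 = 1309.70 kN·m.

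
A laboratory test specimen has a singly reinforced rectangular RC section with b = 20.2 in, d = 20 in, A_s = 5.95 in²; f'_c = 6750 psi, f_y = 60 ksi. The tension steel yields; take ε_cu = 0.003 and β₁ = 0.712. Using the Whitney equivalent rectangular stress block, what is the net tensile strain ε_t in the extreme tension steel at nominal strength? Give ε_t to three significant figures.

a = A_s f_y/(0.85 f'_c b) = 3.080 in.
β₁ = 0.712, so c = a/β₁ = 3.080/0.712 = 4.326 in.
From the linear strain diagram with ε_cu = 0.003: ε_t = 0.003 (d − c)/c = 0.003 × (20 − 4.326)/4.326 = 0.0109.
Since ε_t ≥ 0.005, the section is tension-controlled.

ε_t ≈ 0.0109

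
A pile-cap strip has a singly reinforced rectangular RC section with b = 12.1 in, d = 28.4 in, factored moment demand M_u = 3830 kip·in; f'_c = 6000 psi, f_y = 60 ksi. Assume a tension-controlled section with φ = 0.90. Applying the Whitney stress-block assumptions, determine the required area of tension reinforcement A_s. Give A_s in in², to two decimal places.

M_n = M_u/φ = 3830/0.90 = 4255.56 kip·in.
From M_n = 0.85 f'_c a b (d − a/2):
a = d − √(d² − 2M_n/(0.85 f'_c b)) = 28.4 − √(28.4² − 2 × 4255.56/(0.85 × 6 × 12.1)) = 2.542 in.
A_s = 0.85 f'_c a b / f_y = 0.85 × 6 × 2.542 × 12.1 / 60 = 2.614 in².

A_s ≈ 2.61 in²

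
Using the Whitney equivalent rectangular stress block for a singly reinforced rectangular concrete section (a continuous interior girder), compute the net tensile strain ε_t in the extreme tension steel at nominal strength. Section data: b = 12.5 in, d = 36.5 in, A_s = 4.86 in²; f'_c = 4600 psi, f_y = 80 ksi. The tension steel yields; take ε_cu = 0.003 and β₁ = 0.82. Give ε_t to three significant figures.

a = A_s f_y/(0.85 f'_c b) = 7.955 in.
β₁ = 0.82, so c = a/β₁ = 7.955/0.82 = 9.701 in.
From the linear strain diagram with ε_cu = 0.003: ε_t = 0.003 (d − c)/c = 0.003 × (36.5 − 9.701)/9.701 = 0.00829.
Since ε_t ≥ 0.005, the section is tension-controlled.

ε_t ≈ 0.00829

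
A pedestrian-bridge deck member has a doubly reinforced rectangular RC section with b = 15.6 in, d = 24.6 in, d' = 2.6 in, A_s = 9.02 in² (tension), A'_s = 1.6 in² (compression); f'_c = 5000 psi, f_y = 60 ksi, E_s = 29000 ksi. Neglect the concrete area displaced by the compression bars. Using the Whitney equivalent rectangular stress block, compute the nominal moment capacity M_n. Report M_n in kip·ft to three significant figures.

Assume both steels yield.
a = (A_s − A'_s) f_y/(0.85 f'_c b) = (9.02 − 1.6) × 60/(0.85 × 5 × 15.6) = 6.715 in.
c = a/β₁ = 6.715/0.8 = 8.394 in; ε'_s = 0.003(c − d')/c = 0.0021 ≥ ε_y = 0.0021, so the compression steel yields.
M_n = (A_s − A'_s) f_y (d − a/2) + A'_s f_y (d − d') = 445.2 × (24.6 − 3.3575) + 96 × (24.6 − 2.6) = 9457.2 + 2112.0 = 11569.2 kip·in = 11569.2/12 = 964.10 kip·ft.

M_n ≈ 964 kip·ft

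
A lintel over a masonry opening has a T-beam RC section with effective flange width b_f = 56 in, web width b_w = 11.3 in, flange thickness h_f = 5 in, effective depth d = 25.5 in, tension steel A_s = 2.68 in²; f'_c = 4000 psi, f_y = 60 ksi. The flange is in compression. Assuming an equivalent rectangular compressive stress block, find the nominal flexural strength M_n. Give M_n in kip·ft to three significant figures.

M_n ≈ 336 kip·ft

Tension: T = A_s f_y = 2.68 × 60 = 160.8 kips.
Try a within the flange: a = T/(0.85 f'_c b_f) = 160.8/(0.85 × 4 × 56) = 0.845 in.
Since a = 0.845 ≤ h_f = 5 in, the stress block lies entirely in the flange; analyse as a rectangular beam of width b_f.
M_n = T(d − a/2) = 160.8 × (25.5 − 0.4225) = 4032.5 kip·in.
M_n = 4032.5/12 = 336.04 kip·ft.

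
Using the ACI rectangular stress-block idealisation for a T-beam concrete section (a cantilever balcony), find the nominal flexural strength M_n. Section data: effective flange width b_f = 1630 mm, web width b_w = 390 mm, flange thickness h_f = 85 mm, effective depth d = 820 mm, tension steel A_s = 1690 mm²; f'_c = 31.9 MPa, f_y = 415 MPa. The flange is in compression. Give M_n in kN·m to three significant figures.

M_n ≈ 570 kN·m

Tension: T = A_s f_y = 1690 × 415 = 701350 N.
Try a within the flange: a = T/(0.85 f'_c b_f) = 701350/(0.85 × 31.9 × 1630) = 15.87 mm.
Since a = 15.87 ≤ h_f = 85 mm, the stress block lies entirely in the flange; analyse as a rectangular beam of width b_f.
M_n = T(d − a/2) = 701350 × (820 − 7.935) = 569.54 × 10⁶ N·mm.
M_n = 569.54 kN·m.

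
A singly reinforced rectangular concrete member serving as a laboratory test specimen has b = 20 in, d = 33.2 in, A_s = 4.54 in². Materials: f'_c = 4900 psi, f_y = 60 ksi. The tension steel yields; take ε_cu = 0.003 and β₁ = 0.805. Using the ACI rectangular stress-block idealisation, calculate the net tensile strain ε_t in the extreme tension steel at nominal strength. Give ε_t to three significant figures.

ε_t ≈ 0.0215

a = A_s f_y/(0.85 f'_c b) = 3.270 in.
β₁ = 0.805, so c = a/β₁ = 3.270/0.805 = 4.062 in.
From the linear strain diagram with ε_cu = 0.003: ε_t = 0.003 (d − c)/c = 0.003 × (33.2 − 4.062)/4.062 = 0.0215.
Since ε_t ≥ 0.005, the section is tension-controlled.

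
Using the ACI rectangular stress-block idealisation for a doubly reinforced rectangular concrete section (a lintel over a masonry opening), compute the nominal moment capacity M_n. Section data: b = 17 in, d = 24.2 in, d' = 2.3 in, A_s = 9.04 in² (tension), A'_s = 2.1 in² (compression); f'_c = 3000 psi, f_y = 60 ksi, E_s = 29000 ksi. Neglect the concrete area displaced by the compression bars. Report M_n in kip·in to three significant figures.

Assume both steels yield.
a = (A_s − A'_s) f_y/(0.85 f'_c b) = (9.04 − 2.1) × 60/(0.85 × 3 × 17) = 9.606 in.
c = a/β₁ = 9.606/0.85 = 11.301 in; ε'_s = 0.003(c − d')/c = 0.0024 ≥ ε_y = 0.0021, so the compression steel yields.
M_n = (A_s − A'_s) f_y (d − a/2) + A'_s f_y (d − d') = 416.4 × (24.2 − 4.803) + 126 × (24.2 − 2.3) = 8076.9 + 2759.4 = 10836.3 kip·in.

M_n ≈ 10800 kip·in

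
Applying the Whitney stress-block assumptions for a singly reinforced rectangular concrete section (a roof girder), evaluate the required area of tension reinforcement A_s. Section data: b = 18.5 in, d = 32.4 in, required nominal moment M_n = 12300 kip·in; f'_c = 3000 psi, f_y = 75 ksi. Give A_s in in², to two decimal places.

From M_n = 0.85 f'_c a b (d − a/2):
a = d − √(d² − 2M_n/(0.85 f'_c b)) = 32.4 − √(32.4² − 2 × 12300/(0.85 × 3 × 18.5)) = 9.415 in.
A_s = 0.85 f'_c a b / f_y = 0.85 × 3 × 9.415 × 18.5 / 75 = 5.922 in².

A_s ≈ 5.92 in²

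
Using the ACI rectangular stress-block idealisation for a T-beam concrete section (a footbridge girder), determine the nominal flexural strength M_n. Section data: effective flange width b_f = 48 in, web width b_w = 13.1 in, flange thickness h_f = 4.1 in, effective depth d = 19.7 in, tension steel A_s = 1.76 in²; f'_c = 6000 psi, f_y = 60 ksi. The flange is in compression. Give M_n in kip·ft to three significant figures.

M_n ≈ 171 kip·ft

Tension: T = A_s f_y = 1.76 × 60 = 105.6 kips.
Try a within the flange: a = T/(0.85 f'_c b_f) = 105.6/(0.85 × 6 × 48) = 0.431 in.
Since a = 0.431 ≤ h_f = 4.1 in, the stress block lies entirely in the flange; analyse as a rectangular beam of width b_f.
M_n = T(d − a/2) = 105.6 × (19.7 − 0.2155) = 2057.6 kip·in.
M_n = 2057.6/12 = 171.47 kip·ft.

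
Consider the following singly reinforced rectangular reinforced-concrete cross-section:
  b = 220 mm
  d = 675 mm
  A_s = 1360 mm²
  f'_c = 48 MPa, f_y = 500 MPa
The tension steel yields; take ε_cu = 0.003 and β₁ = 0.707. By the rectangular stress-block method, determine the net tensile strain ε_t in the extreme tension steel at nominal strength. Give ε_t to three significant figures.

ε_t ≈ 0.0159

a = A_s f_y/(0.85 f'_c b) = 75.76 mm.
β₁ = 0.707, so c = a/β₁ = 75.76/0.707 = 107.16 mm.
From the linear strain diagram with ε_cu = 0.003: ε_t = 0.003 (d − c)/c = 0.003 × (675 − 107.16)/107.16 = 0.0159.
Since ε_t ≥ 0.005, the section is tension-controlled.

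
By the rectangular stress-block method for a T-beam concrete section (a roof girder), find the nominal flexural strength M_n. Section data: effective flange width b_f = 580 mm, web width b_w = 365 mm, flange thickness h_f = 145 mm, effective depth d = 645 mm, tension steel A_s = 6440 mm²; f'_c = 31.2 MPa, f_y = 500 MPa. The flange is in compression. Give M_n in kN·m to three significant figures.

Tension: T = A_s f_y = 6440 × 500 = 3220000 N.
Try a within the flange: a = T/(0.85 f'_c b_f) = 3220000/(0.85 × 31.2 × 580) = 209.34 mm.
a = 209.34 > h_f = 145 mm: the block extends into the web. Split into flange-overhang and web parts.
C_f = 0.85 f'_c (b_f − b_w) h_f = 0.85 × 31.2 × (580 − 365) × 145 = 826761 N.
Remaining web compression depth: a_w = (T − C_f)/(0.85 f'_c b_w) = (3220000 − 826761)/(0.85 × 31.2 × 365) = 247.24 mm.
M_n = C_f(d − h_f/2) + (T − C_f)(d − a_w/2) = 826761 × (645 − 72.5) + 2393239 × (645 − 123.62) = 473.32 + 1247.79 = 1721.11 × 10⁶ N·mm.
M_n = 1721.11 kN·m.

M_n ≈ 1720 kN·m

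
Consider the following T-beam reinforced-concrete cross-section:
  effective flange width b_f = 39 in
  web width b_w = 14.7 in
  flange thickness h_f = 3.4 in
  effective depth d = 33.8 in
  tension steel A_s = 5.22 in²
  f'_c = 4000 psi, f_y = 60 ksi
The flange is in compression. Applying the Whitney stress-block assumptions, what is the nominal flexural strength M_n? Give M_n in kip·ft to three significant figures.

M_n ≈ 851 kip·ft

Tension: T = A_s f_y = 5.22 × 60 = 313.2 kips.
Try a within the flange: a = T/(0.85 f'_c b_f) = 313.2/(0.85 × 4 × 39) = 2.362 in.
Since a = 2.362 ≤ h_f = 3.4 in, the stress block lies entirely in the flange; analyse as a rectangular beam of width b_f.
M_n = T(d − a/2) = 313.2 × (33.8 − 1.181) = 10216.3 kip·in.
M_n = 10216.3/12 = 851.36 kip·ft.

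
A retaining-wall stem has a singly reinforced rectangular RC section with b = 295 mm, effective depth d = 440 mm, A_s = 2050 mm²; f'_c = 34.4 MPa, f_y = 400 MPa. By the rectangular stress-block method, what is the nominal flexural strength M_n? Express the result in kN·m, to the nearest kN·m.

T = A_s f_y = 2050 × 400 = 820000 N = 820 kN.
From C = T: a = T/(0.85 f'_c b) = 820000/(0.85 × 34.4 × 295) = 95.06 mm.
M_n = T(d − a/2) = 820 kN × (440 − 47.53) mm = 321.83 kN·m.

M_n ≈ 322 kN·m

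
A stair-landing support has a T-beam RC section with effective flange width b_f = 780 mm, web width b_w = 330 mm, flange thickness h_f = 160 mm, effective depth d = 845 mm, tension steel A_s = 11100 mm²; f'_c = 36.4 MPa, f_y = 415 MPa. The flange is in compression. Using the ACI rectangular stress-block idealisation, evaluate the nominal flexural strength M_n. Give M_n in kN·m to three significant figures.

Tension: T = A_s f_y = 11100 × 415 = 4606500 N.
Try a within the flange: a = T/(0.85 f'_c b_f) = 4606500/(0.85 × 36.4 × 780) = 190.88 mm.
a = 190.88 > h_f = 160 mm: the block extends into the web. Split into flange-overhang and web parts.
C_f = 0.85 f'_c (b_f − b_w) h_f = 0.85 × 36.4 × (780 − 330) × 160 = 2227680 N.
Remaining web compression depth: a_w = (T − C_f)/(0.85 f'_c b_w) = (4606500 − 2227680)/(0.85 × 36.4 × 330) = 232.98 mm.
M_n = C_f(d − h_f/2) + (T − C_f)(d − a_w/2) = 2227680 × (845 − 80) + 2378820 × (845 − 116.49) = 1704.18 + 1732.99 = 3437.17 × 10⁶ N·mm.
M_n = 3437.17 kN·m.

M_n ≈ 3440 kN·m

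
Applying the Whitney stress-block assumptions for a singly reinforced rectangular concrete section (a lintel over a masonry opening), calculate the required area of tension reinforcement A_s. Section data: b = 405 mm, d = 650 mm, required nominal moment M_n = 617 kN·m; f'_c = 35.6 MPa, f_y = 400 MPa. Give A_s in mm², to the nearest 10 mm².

With M_n = 0.85 f'_c a b (d − a/2), solve the quadratic for a:
a = d − √(d² − 2M_n/(0.85 f'_c b)) = 650 − √(650² − 2 × 617×10⁶/(0.85 × 35.6 × 405)) = 82.72 mm.
A_s = 0.85 f'_c a b / f_y = 0.85 × 35.6 × 82.72 × 405 / 400 = 2534.4 mm².

A_s ≈ 2530 mm²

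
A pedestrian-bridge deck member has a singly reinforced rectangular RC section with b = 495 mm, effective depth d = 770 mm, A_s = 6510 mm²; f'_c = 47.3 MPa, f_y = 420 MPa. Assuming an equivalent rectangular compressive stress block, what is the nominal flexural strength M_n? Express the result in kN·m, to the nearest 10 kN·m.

T = A_s f_y = 6510 × 420 = 2734200 N = 2734.2 kN.
From C = T: a = T/(0.85 f'_c b) = 2734200/(0.85 × 47.3 × 495) = 137.39 mm.
M_n = T(d − a/2) = 2734.2 kN × (770 − 68.695) mm = 1917.51 kN·m.

M_n ≈ 1920 kN·m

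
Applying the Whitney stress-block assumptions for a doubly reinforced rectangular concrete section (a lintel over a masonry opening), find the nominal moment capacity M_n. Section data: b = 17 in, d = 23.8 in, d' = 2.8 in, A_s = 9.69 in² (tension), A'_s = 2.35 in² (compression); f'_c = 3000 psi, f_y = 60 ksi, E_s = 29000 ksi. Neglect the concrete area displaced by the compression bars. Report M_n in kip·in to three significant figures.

M_n ≈ 11200 kip·in

Assume both steels yield.
a = (A_s − A'_s) f_y/(0.85 f'_c b) = (9.69 − 2.35) × 60/(0.85 × 3 × 17) = 10.159 in.
c = a/β₁ = 10.159/0.85 = 11.952 in; ε'_s = 0.003(c − d')/c = 0.0023 ≥ ε_y = 0.0021, so the compression steel yields.
M_n = (A_s − A'_s) f_y (d − a/2) + A'_s f_y (d − d') = 440.4 × (23.8 − 5.0795) + 141 × (23.8 − 2.8) = 8244.5 + 2961.0 = 11205.5 kip·in.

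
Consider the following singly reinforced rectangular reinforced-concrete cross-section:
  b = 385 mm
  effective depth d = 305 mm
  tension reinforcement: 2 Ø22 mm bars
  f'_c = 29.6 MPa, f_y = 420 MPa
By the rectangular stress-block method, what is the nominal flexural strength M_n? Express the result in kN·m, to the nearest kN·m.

M_n ≈ 92 kN·m

A_s = 2 × 380 = 760 mm².
T = A_s f_y = 760 × 420 = 319200 N = 319.2 kN.
From C = T: a = T/(0.85 f'_c b) = 319200/(0.85 × 29.6 × 385) = 32.95 mm.
M_n = T(d − a/2) = 319.2 kN × (305 − 16.475) mm = 92.10 kN·m.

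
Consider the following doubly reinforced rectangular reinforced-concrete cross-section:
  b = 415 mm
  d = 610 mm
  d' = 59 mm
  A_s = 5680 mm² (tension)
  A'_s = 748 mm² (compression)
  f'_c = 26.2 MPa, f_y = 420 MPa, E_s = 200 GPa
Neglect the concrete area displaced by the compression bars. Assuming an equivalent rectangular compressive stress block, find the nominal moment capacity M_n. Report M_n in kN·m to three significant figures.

M_n ≈ 1200 kN·m

Assume both tension and compression steel yield.
Net tension couple steel: A_s − A'_s = 4932 mm².
a = (A_s − A'_s) f_y / (0.85 f'_c b) = 2071440/(0.85 × 26.2 × 415) = 224.13 mm.
c = a/β₁ = 224.13/0.85 = 263.68 mm; ε'_s = 0.003(c − d')/c = 0.0023 ≥ f_y/E_s = 0.0021, so compression steel does yield.
M_n = (A_s − A'_s) f_y (d − a/2) + A'_s f_y (d − d') = [2071440 × (610 − 112.065) + 314160 × (610 − 59)] × 10⁻⁶ = 1031.44 + 173.10 = 1204.54 kN·m.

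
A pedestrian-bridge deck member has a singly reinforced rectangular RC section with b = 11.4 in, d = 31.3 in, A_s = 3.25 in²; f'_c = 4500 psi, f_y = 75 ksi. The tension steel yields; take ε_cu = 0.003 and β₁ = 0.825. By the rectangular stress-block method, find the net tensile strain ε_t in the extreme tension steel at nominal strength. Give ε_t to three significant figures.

ε_t ≈ 0.0109

a = A_s f_y/(0.85 f'_c b) = 5.590 in.
β₁ = 0.825, so c = a/β₁ = 5.590/0.825 = 6.776 in.
From the linear strain diagram with ε_cu = 0.003: ε_t = 0.003 (d − c)/c = 0.003 × (31.3 − 6.776)/6.776 = 0.0109.
Since ε_t ≥ 0.005, the section is tension-controlled.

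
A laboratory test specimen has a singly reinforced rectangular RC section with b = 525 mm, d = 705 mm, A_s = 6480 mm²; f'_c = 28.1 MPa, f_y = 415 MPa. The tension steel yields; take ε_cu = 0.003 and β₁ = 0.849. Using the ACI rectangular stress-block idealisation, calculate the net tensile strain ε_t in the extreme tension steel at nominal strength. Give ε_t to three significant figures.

a = A_s f_y/(0.85 f'_c b) = 214.46 mm.
β₁ = 0.849, so c = a/β₁ = 214.46/0.849 = 252.60 mm.
From the linear strain diagram with ε_cu = 0.003: ε_t = 0.003 (d − c)/c = 0.003 × (705 − 252.60)/252.60 = 0.00537.
Since ε_t ≥ 0.005, the section is tension-controlled.

ε_t ≈ 0.00537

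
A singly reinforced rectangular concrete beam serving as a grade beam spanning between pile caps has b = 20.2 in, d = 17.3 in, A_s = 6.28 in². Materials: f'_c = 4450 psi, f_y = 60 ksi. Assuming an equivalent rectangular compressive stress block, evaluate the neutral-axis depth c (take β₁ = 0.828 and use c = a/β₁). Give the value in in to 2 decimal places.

c ≈ 5.96 in

T = A_s f_y = 6.28 × 60 = 376.8 kips.
a = T/(0.85 f'_c b) = 376.8/(0.85 × 4.45 × 20.2) = 4.9315 in.
With β₁ = 0.828, c = a/β₁ = 4.9315/0.828 = 5.96 in.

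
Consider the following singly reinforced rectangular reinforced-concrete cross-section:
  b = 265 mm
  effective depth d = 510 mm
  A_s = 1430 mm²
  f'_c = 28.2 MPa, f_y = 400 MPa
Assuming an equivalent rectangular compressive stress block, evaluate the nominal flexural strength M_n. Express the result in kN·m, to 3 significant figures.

M_n ≈ 266 kN·m

T = A_s f_y = 1430 × 400 = 572000 N = 572 kN.
From C = T: a = T/(0.85 f'_c b) = 572000/(0.85 × 28.2 × 265) = 90.05 mm.
M_n = T(d − a/2) = 572 kN × (510 − 45.025) mm = 265.97 kN·m.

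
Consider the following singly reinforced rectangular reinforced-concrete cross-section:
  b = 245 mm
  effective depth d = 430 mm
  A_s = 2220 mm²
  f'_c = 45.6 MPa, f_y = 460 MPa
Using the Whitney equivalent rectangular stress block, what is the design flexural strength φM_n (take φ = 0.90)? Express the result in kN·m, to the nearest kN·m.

T = A_s f_y = 2220 × 460 = 1021200 N = 1021.2 kN.
From C = T: a = T/(0.85 f'_c b) = 1021200/(0.85 × 45.6 × 245) = 107.54 mm.
M_n = T(d − a/2) = 1021.2 kN × (430 − 53.77) mm = 384.21 kN·m.
φM_n = 0.90 × 384.21 = 345.79 kN·m.

φM_n ≈ 346 kN·m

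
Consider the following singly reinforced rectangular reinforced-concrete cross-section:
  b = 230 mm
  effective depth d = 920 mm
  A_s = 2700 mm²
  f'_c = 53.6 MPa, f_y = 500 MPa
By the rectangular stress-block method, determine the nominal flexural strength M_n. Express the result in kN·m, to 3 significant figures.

M_n ≈ 1160 kN·m

T = A_s f_y = 2700 × 500 = 1350000 N = 1350 kN.
From C = T: a = T/(0.85 f'_c b) = 1350000/(0.85 × 53.6 × 230) = 128.83 mm.
M_n = T(d − a/2) = 1350 kN × (920 − 64.415) mm = 1155.04 kN·m.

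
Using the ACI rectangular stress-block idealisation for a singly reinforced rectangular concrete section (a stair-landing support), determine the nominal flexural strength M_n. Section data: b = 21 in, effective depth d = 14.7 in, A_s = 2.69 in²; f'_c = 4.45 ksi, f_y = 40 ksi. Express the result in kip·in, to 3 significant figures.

T = A_s f_y = 2.69 × 40 = 107.6 kips.
a = T/(0.85 f'_c b) = 107.6/(0.85 × 4.45 × 21) = 1.355 in.
M_n = T(d − a/2) = 107.6 × (14.7 − 0.6775) = 1508.8 kip·in.

M_n ≈ 1510 kip·in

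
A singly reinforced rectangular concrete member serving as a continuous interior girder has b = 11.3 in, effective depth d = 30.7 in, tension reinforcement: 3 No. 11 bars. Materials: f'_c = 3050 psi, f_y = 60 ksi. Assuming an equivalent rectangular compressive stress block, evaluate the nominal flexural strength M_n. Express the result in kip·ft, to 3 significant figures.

M_n ≈ 606 kip·ft

A_s = 3 × 1.56 = 4.68 in².
T = A_s f_y = 4.68 × 60 = 280.8 kips.
a = T/(0.85 f'_c b) = 280.8/(0.85 × 3.05 × 11.3) = 9.585 in.
M_n = T(d − a/2) = 280.8 × (30.7 − 4.7925) = 7274.8 kip·in = 7274.8/12 = 606.23 kip·ft.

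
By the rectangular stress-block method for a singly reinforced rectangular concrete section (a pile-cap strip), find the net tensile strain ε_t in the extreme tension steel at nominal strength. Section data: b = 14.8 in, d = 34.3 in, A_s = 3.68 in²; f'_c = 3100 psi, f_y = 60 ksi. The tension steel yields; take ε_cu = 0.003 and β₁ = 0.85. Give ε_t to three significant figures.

ε_t ≈ 0.0124

a = A_s f_y/(0.85 f'_c b) = 5.662 in.
β₁ = 0.85, so c = a/β₁ = 5.662/0.85 = 6.661 in.
From the linear strain diagram with ε_cu = 0.003: ε_t = 0.003 (d − c)/c = 0.003 × (34.3 − 6.661)/6.661 = 0.0124.
Since ε_t ≥ 0.005, the section is tension-controlled.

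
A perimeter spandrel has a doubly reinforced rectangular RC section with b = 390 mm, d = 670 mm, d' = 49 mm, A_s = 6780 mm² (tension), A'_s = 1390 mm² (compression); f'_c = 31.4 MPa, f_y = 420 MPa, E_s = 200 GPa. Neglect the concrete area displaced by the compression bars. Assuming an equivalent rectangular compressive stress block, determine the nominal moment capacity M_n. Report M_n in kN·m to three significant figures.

M_n ≈ 1630 kN·m

Assume both tension and compression steel yield.
Net tension couple steel: A_s − A'_s = 5390 mm².
a = (A_s − A'_s) f_y / (0.85 f'_c b) = 2263800/(0.85 × 31.4 × 390) = 217.48 mm.
c = a/β₁ = 217.48/0.826 = 263.29 mm; ε'_s = 0.003(c − d')/c = 0.0024 ≥ f_y/E_s = 0.0021, so compression steel does yield.
M_n = (A_s − A'_s) f_y (d − a/2) + A'_s f_y (d − d') = [2263800 × (670 − 108.74) + 583800 × (670 − 49)] × 10⁻⁶ = 1270.58 + 362.54 = 1633.12 kN·m.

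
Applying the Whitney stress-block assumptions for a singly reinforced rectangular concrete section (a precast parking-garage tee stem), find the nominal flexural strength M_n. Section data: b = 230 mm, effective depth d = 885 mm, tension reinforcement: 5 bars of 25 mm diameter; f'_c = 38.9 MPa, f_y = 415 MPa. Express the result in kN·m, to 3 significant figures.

A_s = 5 × 491 = 2455 mm².
T = A_s f_y = 2455 × 415 = 1018825 N = 1018.825 kN.
From C = T: a = T/(0.85 f'_c b) = 1018825/(0.85 × 38.9 × 230) = 133.97 mm.
M_n = T(d − a/2) = 1018.825 kN × (885 − 66.985) mm = 833.41 kN·m.

M_n ≈ 833 kN·m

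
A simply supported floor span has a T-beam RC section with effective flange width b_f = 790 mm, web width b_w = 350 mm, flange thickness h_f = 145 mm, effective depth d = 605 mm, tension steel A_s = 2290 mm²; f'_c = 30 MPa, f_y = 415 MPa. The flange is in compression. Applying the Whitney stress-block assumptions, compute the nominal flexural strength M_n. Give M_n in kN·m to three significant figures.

Tension: T = A_s f_y = 2290 × 415 = 950350 N.
Try a within the flange: a = T/(0.85 f'_c b_f) = 950350/(0.85 × 30 × 790) = 47.18 mm.
Since a = 47.18 ≤ h_f = 145 mm, the stress block lies entirely in the flange; analyse as a rectangular beam of width b_f.
M_n = T(d − a/2) = 950350 × (605 − 23.59) = 552.54 × 10⁶ N·mm.
M_n = 552.54 kN·m.

M_n ≈ 553 kN·m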